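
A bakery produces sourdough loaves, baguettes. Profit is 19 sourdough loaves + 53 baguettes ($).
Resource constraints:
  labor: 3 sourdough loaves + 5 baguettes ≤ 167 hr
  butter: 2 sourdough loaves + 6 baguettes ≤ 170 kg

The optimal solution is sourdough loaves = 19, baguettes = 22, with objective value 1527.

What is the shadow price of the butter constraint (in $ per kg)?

8

Check each constraint at x*: labor 167/167 (tight); butter 170/170 (tight).
Dual feasibility on the basic columns requires 3·y_labor + 2·y_butter = 19, 5·y_labor + 6·y_butter = 53.
→ y_labor = 1 and y_butter = 8.
Shadow price of butter = 8.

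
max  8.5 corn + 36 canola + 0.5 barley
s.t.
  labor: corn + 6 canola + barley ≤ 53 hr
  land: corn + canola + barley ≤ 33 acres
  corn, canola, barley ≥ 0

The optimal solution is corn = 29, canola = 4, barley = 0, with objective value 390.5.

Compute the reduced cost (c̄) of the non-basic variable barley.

Check each constraint at x*: labor 53/53 (tight); land 33/33 (tight).
The binding rows give the dual system: 1·y_labor + 1·y_land = 8.5 and 6·y_labor + 1·y_land = 36.
This yields shadow prices y_labor = 5.5, y_land = 3.
Reduced cost of barley: c₃ − yᵀa₃ = 0.5 − (5.5·1 + 3·1) = 0.5 − 8.5 = -8.

-8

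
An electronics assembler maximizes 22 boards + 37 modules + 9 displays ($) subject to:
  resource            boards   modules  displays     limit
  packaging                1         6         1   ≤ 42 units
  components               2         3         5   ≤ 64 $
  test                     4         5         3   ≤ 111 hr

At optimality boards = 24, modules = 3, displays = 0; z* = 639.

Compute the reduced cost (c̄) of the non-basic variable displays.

-8

Check each constraint at x*: packaging 42/42 (tight); components 57/64 (slack 7); test 111/111 (tight).
Since components is not tight, its dual is 0.
The binding rows give the dual system: 1·y_packaging + 4·y_test = 22 and 6·y_packaging + 5·y_test = 37.
This yields shadow prices y_packaging = 2, y_test = 5.
Reduced cost of displays: c₃ − yᵀa₃ = 9 − (2·1 + 5·3) = 9 − 17 = -8.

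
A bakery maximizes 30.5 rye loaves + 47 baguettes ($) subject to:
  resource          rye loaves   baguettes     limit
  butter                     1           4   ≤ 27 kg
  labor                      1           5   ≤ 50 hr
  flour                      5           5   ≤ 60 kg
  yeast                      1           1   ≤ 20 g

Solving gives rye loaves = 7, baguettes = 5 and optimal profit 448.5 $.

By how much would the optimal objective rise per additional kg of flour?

Check each constraint at x*: butter 27/27 (tight); labor 32/50 (slack 18); flour 60/60 (tight); yeast 12/20 (slack 8).
Since labor, yeast are not tight, their duals are 0.
From A_Bᵀ y = c: 1·y_butter + 5·y_flour = 30.5; 4·y_butter + 5·y_flour = 47.
This yields shadow prices y_butter = 5.5, y_flour = 5.
Shadow price of flour = 5.

5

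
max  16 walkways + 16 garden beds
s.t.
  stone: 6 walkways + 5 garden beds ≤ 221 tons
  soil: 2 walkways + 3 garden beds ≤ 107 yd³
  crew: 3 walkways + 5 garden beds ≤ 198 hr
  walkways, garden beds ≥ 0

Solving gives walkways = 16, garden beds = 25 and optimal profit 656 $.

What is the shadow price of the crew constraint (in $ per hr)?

0

Binding: stone and soil. Non-binding: crew (25 unused).
By complementary slackness, y = 0 for the non-binding constraint.
The binding rows give the dual system: 6·y_stone + 2·y_soil = 16 and 5·y_stone + 3·y_soil = 16.
This yields shadow prices y_stone = 2, y_soil = 2.
Shadow price of crew = 0.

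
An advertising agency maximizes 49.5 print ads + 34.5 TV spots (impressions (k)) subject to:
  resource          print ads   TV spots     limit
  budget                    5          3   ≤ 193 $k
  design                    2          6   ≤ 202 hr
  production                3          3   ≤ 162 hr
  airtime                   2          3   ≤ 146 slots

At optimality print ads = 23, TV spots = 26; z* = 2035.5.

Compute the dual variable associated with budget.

9.5

Binding: budget and design. Non-binding: production (15 unused), airtime (22 unused).
Since production, airtime are not tight, their duals are 0.
Dual feasibility on the basic columns requires 5·y_budget + 2·y_design = 49.5, 3·y_budget + 6·y_design = 34.5.
→ y_budget = 9.5 and y_design = 1.
Shadow price of budget = 9.5.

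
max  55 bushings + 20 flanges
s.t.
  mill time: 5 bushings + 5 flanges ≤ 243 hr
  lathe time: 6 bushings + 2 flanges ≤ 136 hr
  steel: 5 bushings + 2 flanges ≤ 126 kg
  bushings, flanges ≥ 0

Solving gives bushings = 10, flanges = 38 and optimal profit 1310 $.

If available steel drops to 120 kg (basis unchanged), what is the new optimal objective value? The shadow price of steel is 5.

Δb = -6, so new z* = 1310 + (5)·(-6) = 1310 − 30 = 1280.

1280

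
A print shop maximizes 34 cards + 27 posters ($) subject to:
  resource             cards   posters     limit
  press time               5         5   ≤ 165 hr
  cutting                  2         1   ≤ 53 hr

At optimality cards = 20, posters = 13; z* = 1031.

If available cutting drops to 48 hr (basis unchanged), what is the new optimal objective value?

996

Both press time and cutting are binding at x*.
Dual feasibility on the basic columns requires 5·y_press time + 2·y_cutting = 34, 5·y_press time + 1·y_cutting = 27.
This yields shadow prices y_press time = 4, y_cutting = 7.
Δz = y_cutting·Δb = 7 × (-5) = -35, so new z* = 1031 − 35 = 996.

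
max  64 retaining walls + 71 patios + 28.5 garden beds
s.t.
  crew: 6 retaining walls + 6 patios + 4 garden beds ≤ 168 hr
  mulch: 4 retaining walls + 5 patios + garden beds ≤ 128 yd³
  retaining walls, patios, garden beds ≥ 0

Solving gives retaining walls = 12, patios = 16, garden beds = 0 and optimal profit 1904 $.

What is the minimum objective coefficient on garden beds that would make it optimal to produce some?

Check each constraint at x*: crew 168/168 (tight); mulch 128/128 (tight).
Dual feasibility on the basic columns requires 6·y_crew + 4·y_mulch = 64, 6·y_crew + 5·y_mulch = 71.
This yields shadow prices y_crew = 6, y_mulch = 7.
garden beds enters the basis when its profit ≥ yᵀa₃ = 6·4 + 7·1 = 31.

31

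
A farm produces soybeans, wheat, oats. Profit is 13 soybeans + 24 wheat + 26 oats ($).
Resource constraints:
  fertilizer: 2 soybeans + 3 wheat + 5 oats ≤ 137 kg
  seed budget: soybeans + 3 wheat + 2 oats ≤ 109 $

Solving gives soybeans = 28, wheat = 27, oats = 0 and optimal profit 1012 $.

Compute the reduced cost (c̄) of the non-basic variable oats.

Check each constraint at x*: fertilizer 137/137 (tight); seed budget 109/109 (tight).
Dual feasibility on the basic columns requires 2·y_fertilizer + 1·y_seed budget = 13, 3·y_fertilizer + 3·y_seed budget = 24.
This yields shadow prices y_fertilizer = 5, y_seed budget = 3.
Reduced cost of oats: c₃ − yᵀa₃ = 26 − (5·5 + 3·2) = 26 − 31 = -5.

-5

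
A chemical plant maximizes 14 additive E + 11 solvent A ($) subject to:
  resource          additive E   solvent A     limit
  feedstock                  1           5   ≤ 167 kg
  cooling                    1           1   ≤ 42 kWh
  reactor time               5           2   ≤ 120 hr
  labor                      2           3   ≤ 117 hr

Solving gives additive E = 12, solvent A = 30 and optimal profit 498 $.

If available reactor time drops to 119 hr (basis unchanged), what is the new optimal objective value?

Binding: cooling and reactor time. Non-binding: feedstock (5 unused), labor (3 unused).
Since feedstock, labor are not tight, their duals are 0.
Dual feasibility on the basic columns requires 1·y_cooling + 5·y_reactor time = 14, 1·y_cooling + 2·y_reactor time = 11.
Solving: y_cooling = 9, y_reactor time = 1.
Δz = y_reactor time·Δb = 1 × (-1) = -1, so new z* = 498 − 1 = 497.

497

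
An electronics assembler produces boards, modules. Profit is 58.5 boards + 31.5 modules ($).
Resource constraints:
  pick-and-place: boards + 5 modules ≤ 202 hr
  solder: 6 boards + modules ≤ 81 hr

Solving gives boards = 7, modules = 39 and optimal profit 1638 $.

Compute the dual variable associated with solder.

9

Check each constraint at x*: pick-and-place 202/202 (tight); solder 81/81 (tight).
From A_Bᵀ y = c: 1·y_pick-and-place + 6·y_solder = 58.5; 5·y_pick-and-place + 1·y_solder = 31.5.
→ y_pick-and-place = 4.5 and y_solder = 9.
Shadow price of solder = 9.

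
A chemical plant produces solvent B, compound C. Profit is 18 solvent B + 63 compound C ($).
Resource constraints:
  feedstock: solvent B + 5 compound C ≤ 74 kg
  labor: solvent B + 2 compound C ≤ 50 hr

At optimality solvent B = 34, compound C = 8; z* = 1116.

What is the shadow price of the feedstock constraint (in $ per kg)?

Both feedstock and labor are binding at x*.
The binding rows give the dual system: 1·y_feedstock + 1·y_labor = 18 and 5·y_feedstock + 2·y_labor = 63.
This yields shadow prices y_feedstock = 9, y_labor = 9.
Shadow price of feedstock = 9.

9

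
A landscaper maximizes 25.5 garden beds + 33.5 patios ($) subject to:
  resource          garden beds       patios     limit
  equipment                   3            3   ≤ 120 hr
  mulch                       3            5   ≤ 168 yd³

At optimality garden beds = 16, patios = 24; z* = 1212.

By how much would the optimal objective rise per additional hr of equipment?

Check each constraint at x*: equipment 120/120 (tight); mulch 168/168 (tight).
The binding rows give the dual system: 3·y_equipment + 3·y_mulch = 25.5 and 3·y_equipment + 5·y_mulch = 33.5.
→ y_equipment = 4.5 and y_mulch = 4.
Shadow price of equipment = 4.5.

4.5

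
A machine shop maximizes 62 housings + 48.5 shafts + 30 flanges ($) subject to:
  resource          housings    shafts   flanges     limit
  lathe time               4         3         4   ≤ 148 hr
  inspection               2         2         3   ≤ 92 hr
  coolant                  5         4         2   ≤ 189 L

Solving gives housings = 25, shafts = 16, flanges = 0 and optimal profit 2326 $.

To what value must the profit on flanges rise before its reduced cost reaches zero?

At the optimum: lathe time uses 148 of 148 (binding); inspection uses 82 of 92 (slack = 10); coolant uses 189 of 189 (binding).
By complementary slackness, y = 0 for the non-binding constraint.
From A_Bᵀ y = c: 4·y_lathe time + 5·y_coolant = 62; 3·y_lathe time + 4·y_coolant = 48.5.
This yields shadow prices y_lathe time = 5.5, y_coolant = 8.
flanges enters the basis when its profit ≥ yᵀa₃ = 5.5·4 + 8·2 = 38.

38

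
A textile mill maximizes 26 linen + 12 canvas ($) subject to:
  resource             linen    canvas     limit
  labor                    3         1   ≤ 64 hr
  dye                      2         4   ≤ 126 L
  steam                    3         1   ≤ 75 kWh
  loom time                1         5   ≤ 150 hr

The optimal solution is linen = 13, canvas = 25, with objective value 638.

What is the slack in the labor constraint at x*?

0

labor used = 3·13 + 1·25 = 64; slack = 64 − 64 = 0.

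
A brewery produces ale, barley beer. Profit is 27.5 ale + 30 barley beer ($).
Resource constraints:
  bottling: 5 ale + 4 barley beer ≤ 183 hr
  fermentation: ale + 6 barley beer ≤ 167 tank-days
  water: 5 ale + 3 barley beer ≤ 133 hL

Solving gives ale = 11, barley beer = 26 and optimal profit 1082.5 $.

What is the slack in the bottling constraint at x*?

bottling used = 5·11 + 4·26 = 159; slack = 183 − 159 = 24.

24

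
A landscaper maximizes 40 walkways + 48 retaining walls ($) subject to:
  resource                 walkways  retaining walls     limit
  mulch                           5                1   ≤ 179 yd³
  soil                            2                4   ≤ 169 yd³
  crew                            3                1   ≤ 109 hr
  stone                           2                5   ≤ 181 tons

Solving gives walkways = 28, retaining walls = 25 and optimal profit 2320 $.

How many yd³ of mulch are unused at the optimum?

mulch used = 5·28 + 1·25 = 165; slack = 179 − 165 = 14.

14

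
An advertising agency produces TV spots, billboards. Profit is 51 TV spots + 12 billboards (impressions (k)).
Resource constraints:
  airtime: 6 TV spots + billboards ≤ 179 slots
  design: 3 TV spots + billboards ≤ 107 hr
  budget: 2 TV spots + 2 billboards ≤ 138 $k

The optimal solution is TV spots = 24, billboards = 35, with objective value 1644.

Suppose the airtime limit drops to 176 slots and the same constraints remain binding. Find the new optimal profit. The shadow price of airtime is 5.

Δb = -3, so new z* = 1644 + (5)·(-3) = 1644 − 15 = 1629.

1629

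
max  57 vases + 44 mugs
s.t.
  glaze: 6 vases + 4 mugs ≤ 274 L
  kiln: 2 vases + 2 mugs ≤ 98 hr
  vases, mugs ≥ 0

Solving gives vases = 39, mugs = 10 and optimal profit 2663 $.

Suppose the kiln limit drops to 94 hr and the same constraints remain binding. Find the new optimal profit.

2627

Both glaze and kiln are binding at x*.
From A_Bᵀ y = c: 6·y_glaze + 2·y_kiln = 57; 4·y_glaze + 2·y_kiln = 44.
→ y_glaze = 6.5 and y_kiln = 9.
Δz = y_kiln·Δb = 9 × (-4) = -36, so new z* = 2663 − 36 = 2627.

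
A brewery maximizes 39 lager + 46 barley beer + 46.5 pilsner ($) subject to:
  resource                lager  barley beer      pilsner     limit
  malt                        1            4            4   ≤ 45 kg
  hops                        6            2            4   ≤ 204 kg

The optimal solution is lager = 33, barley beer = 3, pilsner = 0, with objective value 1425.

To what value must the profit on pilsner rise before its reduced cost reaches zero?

Check each constraint at x*: malt 45/45 (tight); hops 204/204 (tight).
The binding rows give the dual system: 1·y_malt + 6·y_hops = 39 and 4·y_malt + 2·y_hops = 46.
This yields shadow prices y_malt = 9, y_hops = 5.
pilsner enters the basis when its profit ≥ yᵀa₃ = 9·4 + 5·4 = 56.

56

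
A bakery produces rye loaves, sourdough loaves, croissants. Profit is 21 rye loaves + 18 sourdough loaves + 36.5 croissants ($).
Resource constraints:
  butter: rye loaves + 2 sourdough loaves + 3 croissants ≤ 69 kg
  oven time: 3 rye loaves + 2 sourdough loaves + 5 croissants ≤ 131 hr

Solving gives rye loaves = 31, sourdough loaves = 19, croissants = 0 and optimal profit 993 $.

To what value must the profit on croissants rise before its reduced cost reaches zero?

39

At the optimum: butter uses 69 of 69 (binding); oven time uses 131 of 131 (binding).
The binding rows give the dual system: 1·y_butter + 3·y_oven time = 21 and 2·y_butter + 2·y_oven time = 18.
Solving: y_butter = 3, y_oven time = 6.
croissants enters the basis when its profit ≥ yᵀa₃ = 3·3 + 6·5 = 39.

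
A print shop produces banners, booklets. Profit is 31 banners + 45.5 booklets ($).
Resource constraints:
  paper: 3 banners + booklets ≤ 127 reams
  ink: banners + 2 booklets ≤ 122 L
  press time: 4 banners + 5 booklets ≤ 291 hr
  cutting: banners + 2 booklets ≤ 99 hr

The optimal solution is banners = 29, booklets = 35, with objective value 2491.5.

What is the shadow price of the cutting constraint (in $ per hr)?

9

Check each constraint at x*: paper 122/127 (slack 5); ink 99/122 (slack 23); press time 291/291 (tight); cutting 99/99 (tight).
By complementary slackness, y = 0 for the non-binding constraints.
From A_Bᵀ y = c: 4·y_press time + 1·y_cutting = 31; 5·y_press time + 2·y_cutting = 45.5.
→ y_press time = 5.5 and y_cutting = 9.
Shadow price of cutting = 9.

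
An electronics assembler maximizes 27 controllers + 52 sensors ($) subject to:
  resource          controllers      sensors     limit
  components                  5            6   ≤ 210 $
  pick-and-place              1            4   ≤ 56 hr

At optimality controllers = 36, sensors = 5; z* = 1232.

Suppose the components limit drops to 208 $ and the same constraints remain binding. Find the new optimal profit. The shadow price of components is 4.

1224

Δb = -2, so new z* = 1232 + (4)·(-2) = 1232 − 8 = 1224.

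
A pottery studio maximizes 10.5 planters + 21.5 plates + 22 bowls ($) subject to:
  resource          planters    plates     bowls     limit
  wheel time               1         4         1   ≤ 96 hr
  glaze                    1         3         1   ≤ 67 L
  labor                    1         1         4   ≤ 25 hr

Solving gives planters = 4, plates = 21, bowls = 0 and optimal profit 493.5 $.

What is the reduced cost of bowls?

At the optimum: wheel time uses 88 of 96 (slack = 8); glaze uses 67 of 67 (binding); labor uses 25 of 25 (binding).
Since wheel time is not tight, its dual is 0.
The binding rows give the dual system: 1·y_glaze + 1·y_labor = 10.5 and 3·y_glaze + 1·y_labor = 21.5.
This yields shadow prices y_glaze = 5.5, y_labor = 5.
Reduced cost of bowls: c₃ − yᵀa₃ = 22 − (5.5·1 + 5·4) = 22 − 25.5 = -3.5.

-3.5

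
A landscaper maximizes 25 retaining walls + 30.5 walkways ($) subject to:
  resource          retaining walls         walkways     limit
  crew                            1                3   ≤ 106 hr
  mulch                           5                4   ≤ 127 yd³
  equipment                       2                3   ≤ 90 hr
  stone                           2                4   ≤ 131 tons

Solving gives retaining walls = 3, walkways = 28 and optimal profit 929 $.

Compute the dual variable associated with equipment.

7.5

At the optimum: crew uses 87 of 106 (slack = 19); mulch uses 127 of 127 (binding); equipment uses 90 of 90 (binding); stone uses 118 of 131 (slack = 13).
Since crew, stone are not tight, their duals are 0.
From A_Bᵀ y = c: 5·y_mulch + 2·y_equipment = 25; 4·y_mulch + 3·y_equipment = 30.5.
→ y_mulch = 2 and y_equipment = 7.5.
Shadow price of equipment = 7.5.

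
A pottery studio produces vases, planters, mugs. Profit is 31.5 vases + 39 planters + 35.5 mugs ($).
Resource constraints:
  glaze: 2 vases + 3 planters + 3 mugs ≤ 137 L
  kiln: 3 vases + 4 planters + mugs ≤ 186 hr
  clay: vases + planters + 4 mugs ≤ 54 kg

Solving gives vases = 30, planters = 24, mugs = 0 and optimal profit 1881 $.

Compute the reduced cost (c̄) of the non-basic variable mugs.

-8

At the optimum: glaze uses 132 of 137 (slack = 5); kiln uses 186 of 186 (binding); clay uses 54 of 54 (binding).
By complementary slackness, y = 0 for the non-binding constraint.
The binding rows give the dual system: 3·y_kiln + 1·y_clay = 31.5 and 4·y_kiln + 1·y_clay = 39.
Solving: y_kiln = 7.5, y_clay = 9.
Reduced cost of mugs: c₃ − yᵀa₃ = 35.5 − (7.5·1 + 9·4) = 35.5 − 43.5 = -8.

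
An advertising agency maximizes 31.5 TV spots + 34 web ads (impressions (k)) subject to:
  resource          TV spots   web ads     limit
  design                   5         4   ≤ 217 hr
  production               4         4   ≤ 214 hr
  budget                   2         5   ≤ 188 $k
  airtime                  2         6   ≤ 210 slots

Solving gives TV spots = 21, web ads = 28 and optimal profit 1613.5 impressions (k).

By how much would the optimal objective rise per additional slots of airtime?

2

Binding: design and airtime. Non-binding: production (18 unused), budget (6 unused).
Slack constraints have shadow price 0 (complementary slackness).
From A_Bᵀ y = c: 5·y_design + 2·y_airtime = 31.5; 4·y_design + 6·y_airtime = 34.
Solving: y_design = 5.5, y_airtime = 2.
Shadow price of airtime = 2.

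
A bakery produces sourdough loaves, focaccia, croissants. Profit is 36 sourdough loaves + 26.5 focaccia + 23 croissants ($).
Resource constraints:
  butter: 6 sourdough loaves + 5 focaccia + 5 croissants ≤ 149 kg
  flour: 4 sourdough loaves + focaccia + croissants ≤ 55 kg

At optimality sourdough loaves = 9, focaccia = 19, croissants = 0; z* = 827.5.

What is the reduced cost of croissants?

Check each constraint at x*: butter 149/149 (tight); flour 55/55 (tight).
From A_Bᵀ y = c: 6·y_butter + 4·y_flour = 36; 5·y_butter + 1·y_flour = 26.5.
→ y_butter = 5 and y_flour = 1.5.
Reduced cost of croissants: c₃ − yᵀa₃ = 23 − (5·5 + 1.5·1) = 23 − 26.5 = -3.5.

-3.5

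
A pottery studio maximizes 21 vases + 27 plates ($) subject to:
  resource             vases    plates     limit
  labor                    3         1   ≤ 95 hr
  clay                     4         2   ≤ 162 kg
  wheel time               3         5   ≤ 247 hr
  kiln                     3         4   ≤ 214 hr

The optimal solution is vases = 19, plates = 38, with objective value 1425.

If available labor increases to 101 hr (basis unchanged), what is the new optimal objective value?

Binding: labor and wheel time. Non-binding: clay (10 unused), kiln (5 unused).
Slack constraints have shadow price 0 (complementary slackness).
From A_Bᵀ y = c: 3·y_labor + 3·y_wheel time = 21; 1·y_labor + 5·y_wheel time = 27.
This yields shadow prices y_labor = 2, y_wheel time = 5.
Δz = y_labor·Δb = 2 × (6) = 12, so new z* = 1425 + 12 = 1437.

1437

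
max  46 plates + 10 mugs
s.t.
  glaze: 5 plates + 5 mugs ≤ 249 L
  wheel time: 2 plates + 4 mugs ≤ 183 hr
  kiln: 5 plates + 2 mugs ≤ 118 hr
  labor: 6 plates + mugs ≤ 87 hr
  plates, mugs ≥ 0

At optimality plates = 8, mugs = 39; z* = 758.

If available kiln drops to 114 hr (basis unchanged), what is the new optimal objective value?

750

Binding: kiln and labor. Non-binding: glaze (14 unused), wheel time (11 unused).
Slack constraints have shadow price 0 (complementary slackness).
From A_Bᵀ y = c: 5·y_kiln + 6·y_labor = 46; 2·y_kiln + 1·y_labor = 10.
→ y_kiln = 2 and y_labor = 6.
Δz = y_kiln·Δb = 2 × (-4) = -8, so new z* = 758 − 8 = 750.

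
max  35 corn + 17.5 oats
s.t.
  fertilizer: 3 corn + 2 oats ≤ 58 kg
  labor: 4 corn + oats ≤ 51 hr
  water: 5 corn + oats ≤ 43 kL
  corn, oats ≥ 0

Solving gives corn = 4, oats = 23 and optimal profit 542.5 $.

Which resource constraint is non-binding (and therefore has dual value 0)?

labor

fertilizer: 58/58 (binding)
labor: 39/51 (slack 12)
water: 43/43 (binding)
By complementary slackness, a constraint with positive slack has shadow price 0 → labor.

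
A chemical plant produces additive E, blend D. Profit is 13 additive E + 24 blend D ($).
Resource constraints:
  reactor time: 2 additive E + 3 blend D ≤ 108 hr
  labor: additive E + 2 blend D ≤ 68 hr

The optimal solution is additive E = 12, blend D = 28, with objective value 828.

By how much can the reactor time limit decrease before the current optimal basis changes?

6

Binding constraints: reactor time, labor. The basis is B = [[2,3],[1,2]] with det 1.
Per unit decrease in reactor time, x* moves by d = (-2, 1).
The basis stays optimal until additive E reaches 0; allowable decrease = 6 hr.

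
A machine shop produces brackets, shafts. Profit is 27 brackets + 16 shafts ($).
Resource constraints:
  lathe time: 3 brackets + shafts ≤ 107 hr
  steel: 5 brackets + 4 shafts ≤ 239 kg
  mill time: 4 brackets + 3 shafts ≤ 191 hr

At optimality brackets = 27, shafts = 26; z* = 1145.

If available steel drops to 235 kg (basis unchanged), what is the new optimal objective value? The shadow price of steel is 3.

Δb = -4, so new z* = 1145 + (3)·(-4) = 1145 − 12 = 1133.

1133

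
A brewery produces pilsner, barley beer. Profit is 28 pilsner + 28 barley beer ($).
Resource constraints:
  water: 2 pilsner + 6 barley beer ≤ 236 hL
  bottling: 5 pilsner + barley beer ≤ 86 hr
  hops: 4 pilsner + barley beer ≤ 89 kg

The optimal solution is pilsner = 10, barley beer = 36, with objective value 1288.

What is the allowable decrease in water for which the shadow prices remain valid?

Binding constraints: water, bottling. The basis is B = [[2,6],[5,1]] with det -28.
Per unit decrease in water, x* moves by d = (0.0357, -0.1786).
The basis stays optimal until barley beer reaches 0; allowable decrease = 201.6 hL.

201.6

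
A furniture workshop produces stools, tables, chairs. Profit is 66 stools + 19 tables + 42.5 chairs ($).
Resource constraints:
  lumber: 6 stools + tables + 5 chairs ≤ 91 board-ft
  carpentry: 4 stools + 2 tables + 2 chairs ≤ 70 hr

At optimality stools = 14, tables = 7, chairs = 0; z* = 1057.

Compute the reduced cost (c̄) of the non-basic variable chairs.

At the optimum: lumber uses 91 of 91 (binding); carpentry uses 70 of 70 (binding).
Dual feasibility on the basic columns requires 6·y_lumber + 4·y_carpentry = 66, 1·y_lumber + 2·y_carpentry = 19.
→ y_lumber = 7 and y_carpentry = 6.
Reduced cost of chairs: c₃ − yᵀa₃ = 42.5 − (7·5 + 6·2) = 42.5 − 47 = -4.5.

-4.5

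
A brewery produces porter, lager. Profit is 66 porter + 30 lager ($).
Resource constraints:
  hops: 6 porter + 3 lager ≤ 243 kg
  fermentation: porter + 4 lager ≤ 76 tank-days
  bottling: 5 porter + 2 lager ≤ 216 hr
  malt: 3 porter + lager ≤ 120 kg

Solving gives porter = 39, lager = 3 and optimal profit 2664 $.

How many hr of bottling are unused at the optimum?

15

bottling used = 5·39 + 2·3 = 201; slack = 216 − 201 = 15.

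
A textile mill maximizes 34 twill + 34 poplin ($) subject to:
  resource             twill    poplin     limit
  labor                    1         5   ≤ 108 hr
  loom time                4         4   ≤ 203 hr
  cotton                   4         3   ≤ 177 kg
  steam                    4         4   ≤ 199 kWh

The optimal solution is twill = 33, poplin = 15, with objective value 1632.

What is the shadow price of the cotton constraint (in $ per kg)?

Binding: labor and cotton. Non-binding: loom time (11 unused), steam (7 unused).
By complementary slackness, y = 0 for the non-binding constraints.
From A_Bᵀ y = c: 1·y_labor + 4·y_cotton = 34; 5·y_labor + 3·y_cotton = 34.
This yields shadow prices y_labor = 2, y_cotton = 8.
Shadow price of cotton = 8.

8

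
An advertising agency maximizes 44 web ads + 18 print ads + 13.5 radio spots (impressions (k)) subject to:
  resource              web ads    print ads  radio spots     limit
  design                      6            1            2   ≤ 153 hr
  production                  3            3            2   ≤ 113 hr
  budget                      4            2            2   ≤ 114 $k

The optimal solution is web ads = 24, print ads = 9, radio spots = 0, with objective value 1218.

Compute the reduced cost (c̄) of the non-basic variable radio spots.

-6.5

Check each constraint at x*: design 153/153 (tight); production 99/113 (slack 14); budget 114/114 (tight).
Slack constraints have shadow price 0 (complementary slackness).
The binding rows give the dual system: 6·y_design + 4·y_budget = 44 and 1·y_design + 2·y_budget = 18.
→ y_design = 2 and y_budget = 8.
Reduced cost of radio spots: c₃ − yᵀa₃ = 13.5 − (2·2 + 8·2) = 13.5 − 20 = -6.5.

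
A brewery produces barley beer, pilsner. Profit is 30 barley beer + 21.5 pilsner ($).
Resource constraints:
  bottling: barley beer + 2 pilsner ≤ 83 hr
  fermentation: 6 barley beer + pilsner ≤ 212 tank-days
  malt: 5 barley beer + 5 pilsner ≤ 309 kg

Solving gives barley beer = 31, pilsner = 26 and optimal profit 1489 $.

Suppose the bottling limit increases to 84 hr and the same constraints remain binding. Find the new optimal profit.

1498

Check each constraint at x*: bottling 83/83 (tight); fermentation 212/212 (tight); malt 285/309 (slack 24).
By complementary slackness, y = 0 for the non-binding constraint.
From A_Bᵀ y = c: 1·y_bottling + 6·y_fermentation = 30; 2·y_bottling + 1·y_fermentation = 21.5.
Solving: y_bottling = 9, y_fermentation = 3.5.
Δz = y_bottling·Δb = 9 × (1) = 9, so new z* = 1489 + 9 = 1498.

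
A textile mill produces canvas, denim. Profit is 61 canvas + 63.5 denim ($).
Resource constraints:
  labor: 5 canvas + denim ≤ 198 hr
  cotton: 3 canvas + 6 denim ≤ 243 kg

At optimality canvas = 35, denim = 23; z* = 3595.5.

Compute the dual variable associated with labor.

Both labor and cotton are binding at x*.
Dual feasibility on the basic columns requires 5·y_labor + 3·y_cotton = 61, 1·y_labor + 6·y_cotton = 63.5.
→ y_labor = 6.5 and y_cotton = 9.5.
Shadow price of labor = 6.5.

6.5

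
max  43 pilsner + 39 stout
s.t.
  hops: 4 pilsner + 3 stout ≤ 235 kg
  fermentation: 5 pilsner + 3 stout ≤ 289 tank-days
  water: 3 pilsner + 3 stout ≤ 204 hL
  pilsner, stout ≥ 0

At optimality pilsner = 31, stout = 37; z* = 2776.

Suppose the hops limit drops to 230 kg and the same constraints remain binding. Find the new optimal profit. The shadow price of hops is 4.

Δb = -5, so new z* = 2776 + (4)·(-5) = 2776 − 20 = 2756.

2756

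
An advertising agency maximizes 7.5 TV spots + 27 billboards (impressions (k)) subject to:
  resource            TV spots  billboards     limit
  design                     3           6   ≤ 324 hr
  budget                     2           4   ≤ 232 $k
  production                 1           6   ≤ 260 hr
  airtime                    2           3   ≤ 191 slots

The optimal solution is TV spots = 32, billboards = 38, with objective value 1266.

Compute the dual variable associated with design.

1.5

Check each constraint at x*: design 324/324 (tight); budget 216/232 (slack 16); production 260/260 (tight); airtime 178/191 (slack 13).
Since budget, airtime are not tight, their duals are 0.
The binding rows give the dual system: 3·y_design + 1·y_production = 7.5 and 6·y_design + 6·y_production = 27.
Solving: y_design = 1.5, y_production = 3.
Shadow price of design = 1.5.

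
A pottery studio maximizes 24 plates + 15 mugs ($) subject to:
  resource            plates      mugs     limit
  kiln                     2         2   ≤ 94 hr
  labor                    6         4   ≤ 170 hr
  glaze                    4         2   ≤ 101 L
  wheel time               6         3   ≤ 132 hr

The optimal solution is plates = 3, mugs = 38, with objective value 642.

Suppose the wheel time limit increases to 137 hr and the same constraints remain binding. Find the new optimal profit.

647

At the optimum: kiln uses 82 of 94 (slack = 12); labor uses 170 of 170 (binding); glaze uses 88 of 101 (slack = 13); wheel time uses 132 of 132 (binding).
Since kiln, glaze are not tight, their duals are 0.
Dual feasibility on the basic columns requires 6·y_labor + 6·y_wheel time = 24, 4·y_labor + 3·y_wheel time = 15.
Solving: y_labor = 3, y_wheel time = 1.
Δz = y_wheel time·Δb = 1 × (5) = 5, so new z* = 642 + 5 = 647.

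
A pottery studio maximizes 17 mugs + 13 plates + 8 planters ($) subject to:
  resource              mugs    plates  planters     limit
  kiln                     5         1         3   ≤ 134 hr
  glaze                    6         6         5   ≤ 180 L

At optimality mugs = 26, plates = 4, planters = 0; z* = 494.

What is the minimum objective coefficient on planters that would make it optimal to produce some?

Both kiln and glaze are binding at x*.
Dual feasibility on the basic columns requires 5·y_kiln + 6·y_glaze = 17, 1·y_kiln + 6·y_glaze = 13.
Solving: y_kiln = 1, y_glaze = 2.
planters enters the basis when its profit ≥ yᵀa₃ = 1·3 + 2·5 = 13.

13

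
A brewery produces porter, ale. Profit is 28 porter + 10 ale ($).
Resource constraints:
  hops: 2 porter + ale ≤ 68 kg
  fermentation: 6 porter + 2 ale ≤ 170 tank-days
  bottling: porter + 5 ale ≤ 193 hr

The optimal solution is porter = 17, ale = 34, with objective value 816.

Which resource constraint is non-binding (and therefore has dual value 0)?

bottling

hops: 68/68 (binding)
fermentation: 170/170 (binding)
bottling: 187/193 (slack 6)
By complementary slackness, a constraint with positive slack has shadow price 0 → bottling.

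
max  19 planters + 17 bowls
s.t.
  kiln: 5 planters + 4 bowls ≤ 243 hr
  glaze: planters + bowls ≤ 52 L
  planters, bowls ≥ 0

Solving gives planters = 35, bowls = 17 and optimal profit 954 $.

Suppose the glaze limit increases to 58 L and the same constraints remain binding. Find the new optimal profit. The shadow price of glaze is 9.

Δb = 6, so new z* = 954 + (9)·(6) = 954 + 54 = 1008.

1008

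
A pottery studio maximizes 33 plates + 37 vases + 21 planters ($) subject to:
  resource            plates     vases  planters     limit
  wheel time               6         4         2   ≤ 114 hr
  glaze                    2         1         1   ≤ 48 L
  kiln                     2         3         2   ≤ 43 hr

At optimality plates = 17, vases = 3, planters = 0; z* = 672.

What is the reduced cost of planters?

-2

Binding: wheel time and kiln. Non-binding: glaze (11 unused).
By complementary slackness, y = 0 for the non-binding constraint.
Dual feasibility on the basic columns requires 6·y_wheel time + 2·y_kiln = 33, 4·y_wheel time + 3·y_kiln = 37.
Solving: y_wheel time = 2.5, y_kiln = 9.
Reduced cost of planters: c₃ − yᵀa₃ = 21 − (2.5·2 + 9·2) = 21 − 23 = -2.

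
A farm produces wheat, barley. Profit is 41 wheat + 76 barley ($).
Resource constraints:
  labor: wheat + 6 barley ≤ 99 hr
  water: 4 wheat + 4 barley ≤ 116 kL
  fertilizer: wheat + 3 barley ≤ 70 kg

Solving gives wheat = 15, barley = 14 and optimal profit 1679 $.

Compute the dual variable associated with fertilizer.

0

At the optimum: labor uses 99 of 99 (binding); water uses 116 of 116 (binding); fertilizer uses 57 of 70 (slack = 13).
Slack constraints have shadow price 0 (complementary slackness).
Dual feasibility on the basic columns requires 1·y_labor + 4·y_water = 41, 6·y_labor + 4·y_water = 76.
This yields shadow prices y_labor = 7, y_water = 8.5.
Shadow price of fertilizer = 0.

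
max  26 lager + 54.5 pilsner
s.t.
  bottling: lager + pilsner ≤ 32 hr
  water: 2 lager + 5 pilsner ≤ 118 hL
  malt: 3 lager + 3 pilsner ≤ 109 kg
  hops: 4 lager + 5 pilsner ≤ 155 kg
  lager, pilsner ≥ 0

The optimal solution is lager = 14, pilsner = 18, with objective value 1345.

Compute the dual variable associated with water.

9.5

Binding: bottling and water. Non-binding: malt (13 unused), hops (9 unused).
Since malt, hops are not tight, their duals are 0.
Dual feasibility on the basic columns requires 1·y_bottling + 2·y_water = 26, 1·y_bottling + 5·y_water = 54.5.
Solving: y_bottling = 7, y_water = 9.5.
Shadow price of water = 9.5.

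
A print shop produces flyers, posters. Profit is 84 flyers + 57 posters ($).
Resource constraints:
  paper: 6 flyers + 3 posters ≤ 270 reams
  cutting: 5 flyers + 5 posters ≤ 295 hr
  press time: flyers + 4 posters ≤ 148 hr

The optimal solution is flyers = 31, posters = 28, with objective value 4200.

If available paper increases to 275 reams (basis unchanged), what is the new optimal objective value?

Binding: paper and cutting. Non-binding: press time (5 unused).
Since press time is not tight, its dual is 0.
Dual feasibility on the basic columns requires 6·y_paper + 5·y_cutting = 84, 3·y_paper + 5·y_cutting = 57.
This yields shadow prices y_paper = 9, y_cutting = 6.
Δz = y_paper·Δb = 9 × (5) = 45, so new z* = 4200 + 45 = 4245.

4245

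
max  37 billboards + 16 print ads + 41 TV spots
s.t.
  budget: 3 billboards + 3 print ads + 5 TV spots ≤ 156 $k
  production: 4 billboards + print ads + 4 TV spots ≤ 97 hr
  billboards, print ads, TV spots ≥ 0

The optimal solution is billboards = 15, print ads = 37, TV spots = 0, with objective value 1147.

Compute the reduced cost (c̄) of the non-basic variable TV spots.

-2

Both budget and production are binding at x*.
The binding rows give the dual system: 3·y_budget + 4·y_production = 37 and 3·y_budget + 1·y_production = 16.
Solving: y_budget = 3, y_production = 7.
Reduced cost of TV spots: c₃ − yᵀa₃ = 41 − (3·5 + 7·4) = 41 − 43 = -2.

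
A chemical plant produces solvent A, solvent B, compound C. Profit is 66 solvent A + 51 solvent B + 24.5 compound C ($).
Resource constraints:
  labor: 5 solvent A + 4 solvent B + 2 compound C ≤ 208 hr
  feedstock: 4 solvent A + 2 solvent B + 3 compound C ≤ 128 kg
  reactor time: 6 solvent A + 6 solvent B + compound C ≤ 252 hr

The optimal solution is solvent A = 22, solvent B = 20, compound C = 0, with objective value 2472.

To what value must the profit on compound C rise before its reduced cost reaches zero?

Binding: feedstock and reactor time. Non-binding: labor (18 unused).
By complementary slackness, y = 0 for the non-binding constraint.
Dual feasibility on the basic columns requires 4·y_feedstock + 6·y_reactor time = 66, 2·y_feedstock + 6·y_reactor time = 51.
→ y_feedstock = 7.5 and y_reactor time = 6.
compound C enters the basis when its profit ≥ yᵀa₃ = 7.5·3 + 6·1 = 28.5.

28.5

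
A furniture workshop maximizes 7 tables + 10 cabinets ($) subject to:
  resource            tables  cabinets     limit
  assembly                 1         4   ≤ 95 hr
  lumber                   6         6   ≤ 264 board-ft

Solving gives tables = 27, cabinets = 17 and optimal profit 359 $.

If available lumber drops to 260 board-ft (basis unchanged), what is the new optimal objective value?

Both assembly and lumber are binding at x*.
From A_Bᵀ y = c: 1·y_assembly + 6·y_lumber = 7; 4·y_assembly + 6·y_lumber = 10.
Solving: y_assembly = 1, y_lumber = 1.
Δz = y_lumber·Δb = 1 × (-4) = -4, so new z* = 359 − 4 = 355.

355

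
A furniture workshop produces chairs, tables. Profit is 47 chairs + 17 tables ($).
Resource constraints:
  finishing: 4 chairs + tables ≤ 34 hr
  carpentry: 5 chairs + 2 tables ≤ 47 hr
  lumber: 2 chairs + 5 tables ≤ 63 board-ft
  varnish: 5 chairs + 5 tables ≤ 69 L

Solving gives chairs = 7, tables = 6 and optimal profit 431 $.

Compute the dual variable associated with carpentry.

Binding: finishing and carpentry. Non-binding: lumber (19 unused), varnish (4 unused).
By complementary slackness, y = 0 for the non-binding constraints.
Dual feasibility on the basic columns requires 4·y_finishing + 5·y_carpentry = 47, 1·y_finishing + 2·y_carpentry = 17.
This yields shadow prices y_finishing = 3, y_carpentry = 7.
Shadow price of carpentry = 7.

7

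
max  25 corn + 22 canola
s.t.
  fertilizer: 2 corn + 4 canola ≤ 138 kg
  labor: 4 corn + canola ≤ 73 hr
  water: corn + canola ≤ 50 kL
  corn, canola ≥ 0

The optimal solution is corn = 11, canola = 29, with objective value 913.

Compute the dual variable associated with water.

0

At the optimum: fertilizer uses 138 of 138 (binding); labor uses 73 of 73 (binding); water uses 40 of 50 (slack = 10).
Since water is not tight, its dual is 0.
From A_Bᵀ y = c: 2·y_fertilizer + 4·y_labor = 25; 4·y_fertilizer + 1·y_labor = 22.
Solving: y_fertilizer = 4.5, y_labor = 4.
Shadow price of water = 0.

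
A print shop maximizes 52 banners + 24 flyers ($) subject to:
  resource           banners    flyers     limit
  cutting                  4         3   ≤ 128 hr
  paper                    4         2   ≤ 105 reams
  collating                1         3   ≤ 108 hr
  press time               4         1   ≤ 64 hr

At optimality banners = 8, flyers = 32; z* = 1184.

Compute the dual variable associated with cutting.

At the optimum: cutting uses 128 of 128 (binding); paper uses 96 of 105 (slack = 9); collating uses 104 of 108 (slack = 4); press time uses 64 of 64 (binding).
Since paper, collating are not tight, their duals are 0.
From A_Bᵀ y = c: 4·y_cutting + 4·y_press time = 52; 3·y_cutting + 1·y_press time = 24.
This yields shadow prices y_cutting = 5.5, y_press time = 7.5.
Shadow price of cutting = 5.5.

5.5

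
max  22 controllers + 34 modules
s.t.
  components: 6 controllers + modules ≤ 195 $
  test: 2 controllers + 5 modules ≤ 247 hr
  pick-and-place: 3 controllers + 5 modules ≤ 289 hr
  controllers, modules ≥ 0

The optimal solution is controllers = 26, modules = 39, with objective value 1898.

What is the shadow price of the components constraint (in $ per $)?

Binding: components and test. Non-binding: pick-and-place (16 unused).
By complementary slackness, y = 0 for the non-binding constraint.
The binding rows give the dual system: 6·y_components + 2·y_test = 22 and 1·y_components + 5·y_test = 34.
→ y_components = 1.5 and y_test = 6.5.
Shadow price of components = 1.5.

1.5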